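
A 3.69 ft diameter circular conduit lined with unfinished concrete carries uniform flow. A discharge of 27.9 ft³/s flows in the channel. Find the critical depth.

y_c = 1.6 ft

At critical depth, Q² T / (g A³) = 1, i.e. A³/T = Q²/g = 27.9²/32.2 = 24.17.
Trying y = 1.22 ft: A³/T = 8.462 — low.
Trying y = 1.6 ft: A³/T = 24.02 — matches.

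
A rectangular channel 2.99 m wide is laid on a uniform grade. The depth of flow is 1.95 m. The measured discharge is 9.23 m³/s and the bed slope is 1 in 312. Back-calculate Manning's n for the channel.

Flow area A = b·y = 2.99 × 1.95 = 5.831 m². Wetted perimeter P = b + 2y = 2.99 + 2×1.95 = 6.89 m.
Hydraulic radius R = A/P = 5.831/6.89 = 0.8462 m.
Rearranging Manning's equation: n = (1/Q) A R^(2/3) S^(1/2) = (1/9.23) × 5.831 × 0.8462^(2/3) × √0.003205 = 0.032.

n = 0.032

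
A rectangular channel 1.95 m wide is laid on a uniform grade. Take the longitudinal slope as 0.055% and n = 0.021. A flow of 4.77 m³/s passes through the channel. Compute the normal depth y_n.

y_n = 2.73 m

Manning's equation rearranged: A R^(2/3) = nQ / (1·√S) = 0.021 × 4.77 / (√0.00055) = 4.271.
Try y = 3.47 m: A R^(2/3) = 5.641 — over.
Try y = 2.14 m: A R^(2/3) = 3.195 — short.
Try y = 2.73 m: A R^(2/3) = 4.27 — close enough.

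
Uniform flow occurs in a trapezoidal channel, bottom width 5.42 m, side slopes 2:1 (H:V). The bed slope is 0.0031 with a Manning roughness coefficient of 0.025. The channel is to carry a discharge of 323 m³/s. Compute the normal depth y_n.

y_n = 4.89 m

Manning's equation rearranged: A R^(2/3) = nQ / (1·√S) = 0.025 × 323 / (√0.0031) = 145.
At y = 3.68 m: A R^(2/3) = 78.34 — short.
At y = 4.89 m: A R^(2/3) = 145 — close enough.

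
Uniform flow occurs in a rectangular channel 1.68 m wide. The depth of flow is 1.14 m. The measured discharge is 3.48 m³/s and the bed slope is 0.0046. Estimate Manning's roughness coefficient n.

Flow area A = b·y = 1.68 × 1.14 = 1.915 m². Wetted perimeter P = b + 2y = 1.68 + 2×1.14 = 3.96 m.
Hydraulic radius R = A/P = 1.915/3.96 = 0.4836 m.
Rearranging Manning's equation: n = (1/Q) A R^(2/3) S^(1/2) = (1/3.48) × 1.915 × 0.4836^(2/3) × √0.0046 = 0.023.

n = 0.023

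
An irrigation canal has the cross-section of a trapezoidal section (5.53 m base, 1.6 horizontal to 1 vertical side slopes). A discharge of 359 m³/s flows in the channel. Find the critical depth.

y_c = 4.89 m

At critical depth, Q² T / (g A³) = 1, i.e. A³/T = Q²/g = 359²/9.81 = 13140.
Try y = 5.57 m: A³/T = 22290 — high.
Try y = 3.75 m: A³/T = 4611 — low.
Try y = 4.89 m: A³/T = 13150 — close enough.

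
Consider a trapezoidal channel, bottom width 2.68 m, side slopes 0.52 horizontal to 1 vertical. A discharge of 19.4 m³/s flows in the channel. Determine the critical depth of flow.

y_c = 1.57 m

At critical depth, Q² T / (g A³) = 1, i.e. A³/T = Q²/g = 19.4²/9.81 = 38.36.
At y = 1.11 m: A³/T = 12.33 — low.
At y = 1.8 m: A³/T = 60.58 — high.
At y = 1.57 m: A³/T = 38.35 — ≈ 38.36.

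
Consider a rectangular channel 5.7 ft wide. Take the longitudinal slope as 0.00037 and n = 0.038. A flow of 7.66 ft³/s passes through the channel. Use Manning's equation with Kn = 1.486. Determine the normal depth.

Manning's equation rearranged: A R^(2/3) = nQ / (1.486·√S) = 0.038 × 7.66 / (1.486 × √0.00037) = 10.18.
Try y = 2.09 ft: A R^(2/3) = 13.5 — over.
Try y = 1.36 ft: A R^(2/3) = 7.336 — short.
Try y = 1.71 ft: A R^(2/3) = 10.19 — close enough.

y_n = 1.71 ft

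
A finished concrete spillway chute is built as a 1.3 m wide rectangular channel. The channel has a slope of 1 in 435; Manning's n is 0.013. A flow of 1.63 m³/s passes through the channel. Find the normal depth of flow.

y_n = 0.701 m

Manning's equation rearranged: A R^(2/3) = nQ / (1·√S) = 0.013 × 1.63 / (√0.002299) = 0.442.
Trying y = 0.851 m: A R^(2/3) = 0.5687 — too large.
Trying y = 0.498 m: A R^(2/3) = 0.2784 — too small.
Trying y = 0.701 m: A R^(2/3) = 0.4415 — ≈ 0.442.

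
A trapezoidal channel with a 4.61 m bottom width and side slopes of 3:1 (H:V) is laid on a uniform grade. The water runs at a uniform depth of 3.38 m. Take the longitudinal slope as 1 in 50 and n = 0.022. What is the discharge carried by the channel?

With bottom width b = 4.61 m and side slope z = 3: A = (b + zy)y = (4.61 + 3×3.38)×3.38 = 49.85 m²; P = b + 2y√(1+z²) = 4.61 + 2×3.38×3.162 = 25.99 m.
Hydraulic radius R = A/P = 49.85/25.99 = 1.918 m.
Manning's equation: Q = (1/n) A R^(2/3) S^(1/2) = (1/0.022) × 49.85 × 1.918^(2/3) × 0.02^(1/2) = 495 m³/s.

Q = 495 m³/s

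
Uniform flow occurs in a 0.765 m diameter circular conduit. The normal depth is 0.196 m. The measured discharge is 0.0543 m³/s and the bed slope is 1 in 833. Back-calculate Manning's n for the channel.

n = 0.014

For a circular section of diameter D = 0.765 m at depth y = 0.196 m, the central angle is θ = 2 arccos(1 − 2y/D) = 2.123 rad. Then A = (D²/8)(θ − sin θ) = 0.09302 m² and P = Dθ/2 = 0.812 m.
Hydraulic radius R = A/P = 0.09302/0.812 = 0.1146 m.
Rearranging Manning's equation: n = (1/Q) A R^(2/3) S^(1/2) = (1/0.0543) × 0.09302 × 0.1146^(2/3) × √0.0012 = 0.014.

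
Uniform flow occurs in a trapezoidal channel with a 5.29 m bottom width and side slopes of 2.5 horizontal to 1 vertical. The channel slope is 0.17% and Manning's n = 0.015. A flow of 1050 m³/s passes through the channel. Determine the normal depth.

y_n = 7 m

Manning's equation rearranged: A R^(2/3) = nQ / (1·√S) = 0.015 × 1050 / (√0.0017) = 382.
Try y = 8.03 m: A R^(2/3) = 529.9 — high.
Try y = 7 m: A R^(2/3) = 382.4 — ≈ 382.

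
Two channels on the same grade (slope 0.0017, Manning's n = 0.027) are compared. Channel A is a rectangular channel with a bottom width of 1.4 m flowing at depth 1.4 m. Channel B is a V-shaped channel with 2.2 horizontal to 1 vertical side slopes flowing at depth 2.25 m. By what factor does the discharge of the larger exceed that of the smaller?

9.6

Channel A: Flow area A = b·y = 1.4 × 1.4 = 1.96 m². Wetted perimeter P = b + 2y = 1.4 + 2×1.4 = 4.2 m. Hydraulic radius R = A/P = 1.96/4.2 = 0.4667 m. Q_A = (1/0.027)·1.96·0.4667^(2/3)·√0.0017 = 1.801 m³/s.
Channel B: For a triangular section with side slope z = 2.2: A = zy² = 2.2×2.25² = 11.14 m²; P = 2y√(1+z²) = 2×2.25×2.417 = 10.87 m. Hydraulic radius R = A/P = 11.14/10.87 = 1.024 m. Q_B = (1/0.027)·11.14·1.024^(2/3)·√0.0017 = 17.28 m³/s.
The larger discharge is 17.28 m³/s and the smaller is 1.801 m³/s; the ratio is 9.6.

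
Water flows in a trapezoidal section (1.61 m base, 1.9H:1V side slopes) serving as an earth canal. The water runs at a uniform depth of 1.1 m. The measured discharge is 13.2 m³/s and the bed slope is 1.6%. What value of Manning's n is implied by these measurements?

With bottom width b = 1.61 m and side slope z = 1.9: A = (b + zy)y = (1.61 + 1.9×1.1)×1.1 = 4.07 m²; P = b + 2y√(1+z²) = 1.61 + 2×1.1×2.147 = 6.334 m.
Hydraulic radius R = A/P = 4.07/6.334 = 0.6426 m.
Rearranging Manning's equation: n = (1/Q) A R^(2/3) S^(1/2) = (1/13.2) × 4.07 × 0.6426^(2/3) × √0.016 = 0.029.

n = 0.029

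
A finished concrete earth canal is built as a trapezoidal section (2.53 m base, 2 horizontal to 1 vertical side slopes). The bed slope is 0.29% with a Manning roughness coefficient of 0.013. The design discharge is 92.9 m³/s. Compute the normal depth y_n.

Manning's equation rearranged: A R^(2/3) = nQ / (1·√S) = 0.013 × 92.9 / (√0.0029) = 22.43.
Try y = 2.66 m: A R^(2/3) = 26.72 — too large.
Try y = 1.87 m: A R^(2/3) = 12.31 — too small.
Try y = 2.46 m: A R^(2/3) = 22.43 — close enough.

y_n = 2.46 m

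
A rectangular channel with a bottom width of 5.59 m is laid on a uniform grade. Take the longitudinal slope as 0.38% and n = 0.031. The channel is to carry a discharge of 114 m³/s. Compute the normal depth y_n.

y_n = 6.55 m

Manning's equation rearranged: A R^(2/3) = nQ / (1·√S) = 0.031 × 114 / (√0.0038) = 57.33.
At y = 7.23 m: A R^(2/3) = 64.49 — over.
At y = 6.55 m: A R^(2/3) = 57.33 — ≈ 57.33.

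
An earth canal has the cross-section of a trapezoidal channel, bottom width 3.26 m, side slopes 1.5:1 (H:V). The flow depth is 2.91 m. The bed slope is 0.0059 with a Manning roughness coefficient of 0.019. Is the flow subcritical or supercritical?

With bottom width b = 3.26 m and side slope z = 1.5: A = (b + zy)y = (3.26 + 1.5×2.91)×2.91 = 22.19 m²; P = b + 2y√(1+z²) = 3.26 + 2×2.91×1.803 = 13.75 m.
Hydraulic radius R = A/P = 22.19/13.75 = 1.613 m.
V = (1/n) R^(2/3) √S = (1/0.019) × 1.613^(2/3) × √0.0059 = 5.561 m/s. Hydraulic depth D_h = A/T = 22.19/11.99 = 1.851 m.
Froude number Fr = V/√(g·D_h) = 5.561/√(9.81×1.851) = 1.31, which is greater than 1, so the flow is supercritical.

supercritical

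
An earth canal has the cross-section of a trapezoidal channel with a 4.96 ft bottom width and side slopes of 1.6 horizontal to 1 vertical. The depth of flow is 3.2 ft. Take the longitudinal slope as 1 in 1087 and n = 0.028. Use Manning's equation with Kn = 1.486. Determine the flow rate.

Q = 79.5 ft³/s

With bottom width b = 4.96 ft and side slope z = 1.6: A = (b + zy)y = (4.96 + 1.6×3.2)×3.2 = 32.26 ft²; P = b + 2y√(1+z²) = 4.96 + 2×3.2×1.887 = 17.04 ft.
Hydraulic radius R = A/P = 32.26/17.04 = 1.893 ft.
Manning's equation: Q = (1.486/n) A R^(2/3) S^(1/2) = (1.486/0.028) × 32.26 × 1.893^(2/3) × 0.00092^(1/2) = 79.5 ft³/s.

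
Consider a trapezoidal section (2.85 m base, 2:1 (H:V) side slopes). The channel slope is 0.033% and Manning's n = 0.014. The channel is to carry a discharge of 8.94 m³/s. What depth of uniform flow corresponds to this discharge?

y_n = 1.37 m

Manning's equation rearranged: A R^(2/3) = nQ / (1·√S) = 0.014 × 8.94 / (√0.00033) = 6.89.
Trying y = 0.999 m: A R^(2/3) = 3.678 — short.
Trying y = 1.37 m: A R^(2/3) = 6.889 — ≈ 6.89.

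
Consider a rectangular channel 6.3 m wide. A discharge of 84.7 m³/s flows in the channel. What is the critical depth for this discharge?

For a rectangular channel, critical depth y_c = (q²/g)^(1/3) where q = Q/b = 84.7/6.3 = 13.44 m²/s.
So y_c = (13.44²/9.81)^(1/3) = 2.64 m.

y_c = 2.64 m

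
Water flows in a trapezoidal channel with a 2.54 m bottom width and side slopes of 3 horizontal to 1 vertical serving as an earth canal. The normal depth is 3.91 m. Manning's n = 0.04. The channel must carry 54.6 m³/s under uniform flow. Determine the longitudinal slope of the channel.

With bottom width b = 2.54 m and side slope z = 3: A = (b + zy)y = (2.54 + 3×3.91)×3.91 = 55.8 m²; P = b + 2y√(1+z²) = 2.54 + 2×3.91×3.162 = 27.27 m.
Hydraulic radius R = A/P = 55.8/27.27 = 2.046 m.
From Manning's equation, S = [nQ / (1 A R^(2/3))]² = [0.04 × 54.6 / (1 × 55.8 × 2.046^(2/3))]² = 0.00059.

S = 0.00059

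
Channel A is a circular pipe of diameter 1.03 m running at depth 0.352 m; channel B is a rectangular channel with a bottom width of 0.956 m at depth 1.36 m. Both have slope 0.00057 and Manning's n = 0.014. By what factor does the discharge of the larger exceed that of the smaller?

Channel A: For a circular section of diameter D = 1.03 m at depth y = 0.352 m, the central angle is θ = 2 arccos(1 − 2y/D) = 2.498 rad. Then A = (D²/8)(θ − sin θ) = 0.2516 m² and P = Dθ/2 = 1.286 m. Hydraulic radius R = A/P = 0.2516/1.286 = 0.1956 m. Q_A = (1/0.014)·0.2516·0.1956^(2/3)·√0.00057 = 0.1446 m³/s.
Channel B: Flow area A = b·y = 0.956 × 1.36 = 1.3 m². Wetted perimeter P = b + 2y = 0.956 + 2×1.36 = 3.676 m. Hydraulic radius R = A/P = 1.3/3.676 = 0.3537 m. Q_B = (1/0.014)·1.3·0.3537^(2/3)·√0.00057 = 1.109 m³/s.
The larger discharge is 1.109 m³/s and the smaller is 0.1446 m³/s; the ratio is 7.67.

7.67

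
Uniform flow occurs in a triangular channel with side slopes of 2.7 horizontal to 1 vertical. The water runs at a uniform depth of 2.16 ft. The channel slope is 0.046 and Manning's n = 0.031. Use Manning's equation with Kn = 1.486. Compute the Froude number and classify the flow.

For a triangular section with side slope z = 2.7: A = zy² = 2.7×2.16² = 12.6 ft²; P = 2y√(1+z²) = 2×2.16×2.879 = 12.44 ft.
Hydraulic radius R = A/P = 12.6/12.44 = 1.013 ft.
V = (1.486/n) R^(2/3) √S = (1.486/0.031) × 1.013^(2/3) × √0.046 = 10.37 ft/s. Hydraulic depth D_h = A/T = 12.6/11.66 = 1.08 ft.
Froude number Fr = V/√(g·D_h) = 10.37/√(32.2×1.08) = 1.76, which is greater than 1, so the flow is supercritical.

supercritical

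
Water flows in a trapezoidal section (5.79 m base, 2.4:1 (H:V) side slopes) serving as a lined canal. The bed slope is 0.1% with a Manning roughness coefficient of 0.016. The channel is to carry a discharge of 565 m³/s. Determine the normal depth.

y_n = 6.18 m

Manning's equation rearranged: A R^(2/3) = nQ / (1·√S) = 0.016 × 565 / (√0.001) = 285.9.
Try y = 6.84 m: A R^(2/3) = 361.6 — too large.
Try y = 5.52 m: A R^(2/3) = 220.9 — too small.
Try y = 6.18 m: A R^(2/3) = 285.9 — close enough.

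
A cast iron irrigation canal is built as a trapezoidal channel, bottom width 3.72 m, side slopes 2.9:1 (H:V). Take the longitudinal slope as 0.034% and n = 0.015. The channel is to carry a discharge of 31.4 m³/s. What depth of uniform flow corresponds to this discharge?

y_n = 2.17 m

Manning's equation rearranged: A R^(2/3) = nQ / (1·√S) = 0.015 × 31.4 / (√0.00034) = 25.54.
At y = 1.5 m: A R^(2/3) = 11.59 — low.
At y = 2.17 m: A R^(2/3) = 25.56 — matches.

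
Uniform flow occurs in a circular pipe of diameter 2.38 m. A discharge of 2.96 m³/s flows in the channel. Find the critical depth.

y_c = 0.776 m

At critical depth, Q² T / (g A³) = 1, i.e. A³/T = Q²/g = 2.96²/9.81 = 0.8931.
Try y = 0.653 m: A³/T = 0.4584 — too small.
Try y = 0.776 m: A³/T = 0.8951 — ≈ 0.8931.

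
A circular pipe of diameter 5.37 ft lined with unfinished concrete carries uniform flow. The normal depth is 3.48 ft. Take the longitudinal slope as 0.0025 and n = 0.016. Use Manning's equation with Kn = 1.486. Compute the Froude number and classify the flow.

subcritical

For a circular section of diameter D = 5.37 ft at depth y = 3.48 ft, the central angle is θ = 2 arccos(1 − 2y/D) = 3.743 rad. Then A = (D²/8)(θ − sin θ) = 15.53 ft² and P = Dθ/2 = 10.05 ft.
Hydraulic radius R = A/P = 15.53/10.05 = 1.545 ft.
V = (1.486/n) R^(2/3) √S = (1.486/0.016) × 1.545^(2/3) × √0.0025 = 6.207 ft/s. Hydraulic depth D_h = A/T = 15.53/5.129 = 3.028 ft.
Froude number Fr = V/√(g·D_h) = 6.207/√(32.2×3.028) = 0.629, which is less than 1, so the flow is subcritical.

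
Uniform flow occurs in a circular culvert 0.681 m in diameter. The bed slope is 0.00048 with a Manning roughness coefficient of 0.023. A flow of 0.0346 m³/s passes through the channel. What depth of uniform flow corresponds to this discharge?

y_n = 0.267 m

Manning's equation rearranged: A R^(2/3) = nQ / (1·√S) = 0.023 × 0.0346 / (√0.00048) = 0.03632.
Try y = 0.319 m: A R^(2/3) = 0.05 — too large.
Try y = 0.267 m: A R^(2/3) = 0.03634 — close enough.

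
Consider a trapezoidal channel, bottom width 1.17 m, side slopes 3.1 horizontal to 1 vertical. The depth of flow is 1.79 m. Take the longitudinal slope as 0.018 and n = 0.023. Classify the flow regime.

With bottom width b = 1.17 m and side slope z = 3.1: A = (b + zy)y = (1.17 + 3.1×1.79)×1.79 = 12.03 m²; P = b + 2y√(1+z²) = 1.17 + 2×1.79×3.257 = 12.83 m.
Hydraulic radius R = A/P = 12.03/12.83 = 0.9373 m.
V = (1/n) R^(2/3) √S = (1/0.023) × 0.9373^(2/3) × √0.018 = 5.587 m/s. Hydraulic depth D_h = A/T = 12.03/12.27 = 0.9804 m.
Froude number Fr = V/√(g·D_h) = 5.587/√(9.81×0.9804) = 1.8, which is greater than 1, so the flow is supercritical.

supercritical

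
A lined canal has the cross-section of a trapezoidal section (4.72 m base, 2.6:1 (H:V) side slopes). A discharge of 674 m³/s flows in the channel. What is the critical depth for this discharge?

y_c = 5.88 m

At critical depth, Q² T / (g A³) = 1, i.e. A³/T = Q²/g = 674²/9.81 = 46310.
Trying y = 7.34 m: A³/T = 124400 — over.
Trying y = 5.29 m: A³/T = 28960 — short.
Trying y = 5.88 m: A³/T = 46130 — matches.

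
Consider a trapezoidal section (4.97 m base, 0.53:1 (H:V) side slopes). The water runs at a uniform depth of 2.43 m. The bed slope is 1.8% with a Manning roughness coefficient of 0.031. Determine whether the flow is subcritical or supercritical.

supercritical

With bottom width b = 4.97 m and side slope z = 0.53: A = (b + zy)y = (4.97 + 0.53×2.43)×2.43 = 15.21 m²; P = b + 2y√(1+z²) = 4.97 + 2×2.43×1.132 = 10.47 m.
Hydraulic radius R = A/P = 15.21/10.47 = 1.452 m.
V = (1/n) R^(2/3) √S = (1/0.031) × 1.452^(2/3) × √0.018 = 5.55 m/s. Hydraulic depth D_h = A/T = 15.21/7.546 = 2.015 m.
Froude number Fr = V/√(g·D_h) = 5.55/√(9.81×2.015) = 1.25, which is greater than 1, so the flow is supercritical.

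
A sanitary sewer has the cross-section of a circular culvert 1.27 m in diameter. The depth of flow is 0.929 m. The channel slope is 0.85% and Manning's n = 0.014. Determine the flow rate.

Q = 3.44 m³/s

For a circular section of diameter D = 1.27 m at depth y = 0.929 m, the central angle is θ = 2 arccos(1 − 2y/D) = 4.104 rad. Then A = (D²/8)(θ − sin θ) = 0.993 m² and P = Dθ/2 = 2.606 m.
Hydraulic radius R = A/P = 0.993/2.606 = 0.381 m.
Manning's equation: Q = (1/n) A R^(2/3) S^(1/2) = (1/0.014) × 0.993 × 0.381^(2/3) × 0.0085^(1/2) = 3.44 m³/s.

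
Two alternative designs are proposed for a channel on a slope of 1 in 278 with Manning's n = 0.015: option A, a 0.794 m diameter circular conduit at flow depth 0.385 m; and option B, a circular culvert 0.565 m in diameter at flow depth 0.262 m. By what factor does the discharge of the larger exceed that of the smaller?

2.68

Channel A: For a circular section of diameter D = 0.794 m at depth y = 0.385 m, the central angle is θ = 2 arccos(1 − 2y/D) = 3.081 rad. Then A = (D²/8)(θ − sin θ) = 0.238 m² and P = Dθ/2 = 1.223 m. Hydraulic radius R = A/P = 0.238/1.223 = 0.1946 m. Q_A = (1/0.015)·0.238·0.1946^(2/3)·√0.003597 = 0.3196 m³/s.
Channel B: For a circular section of diameter D = 0.565 m at depth y = 0.262 m, the central angle is θ = 2 arccos(1 − 2y/D) = 2.996 rad. Then A = (D²/8)(θ − sin θ) = 0.1138 m² and P = Dθ/2 = 0.8465 m. Hydraulic radius R = A/P = 0.1138/0.8465 = 0.1344 m. Q_B = (1/0.015)·0.1138·0.1344^(2/3)·√0.003597 = 0.1194 m³/s.
The larger discharge is 0.3196 m³/s and the smaller is 0.1194 m³/s; the ratio is 2.68.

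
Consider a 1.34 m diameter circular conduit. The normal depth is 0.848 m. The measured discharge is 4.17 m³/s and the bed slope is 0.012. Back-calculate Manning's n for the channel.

For a circular section of diameter D = 1.34 m at depth y = 0.848 m, the central angle is θ = 2 arccos(1 − 2y/D) = 3.679 rad. Then A = (D²/8)(θ − sin θ) = 0.9408 m² and P = Dθ/2 = 2.465 m.
Hydraulic radius R = A/P = 0.9408/2.465 = 0.3816 m.
Rearranging Manning's equation: n = (1/Q) A R^(2/3) S^(1/2) = (1/4.17) × 0.9408 × 0.3816^(2/3) × √0.012 = 0.013.

n = 0.013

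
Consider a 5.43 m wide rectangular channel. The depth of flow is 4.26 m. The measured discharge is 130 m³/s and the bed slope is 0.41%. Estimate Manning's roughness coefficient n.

n = 0.016

Flow area A = b·y = 5.43 × 4.26 = 23.13 m². Wetted perimeter P = b + 2y = 5.43 + 2×4.26 = 13.95 m.
Hydraulic radius R = A/P = 23.13/13.95 = 1.658 m.
Rearranging Manning's equation: n = (1/Q) A R^(2/3) S^(1/2) = (1/130) × 23.13 × 1.658^(2/3) × √0.0041 = 0.016.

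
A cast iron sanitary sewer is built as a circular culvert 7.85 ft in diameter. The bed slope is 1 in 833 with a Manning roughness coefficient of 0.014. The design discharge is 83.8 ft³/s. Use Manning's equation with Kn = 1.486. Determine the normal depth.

y_n = 2.95 ft

Manning's equation rearranged: A R^(2/3) = nQ / (1.486·√S) = 0.014 × 83.8 / (1.486 × √0.0012) = 22.79.
Try y = 3.65 ft: A R^(2/3) = 33.47 — high.
Try y = 2.95 ft: A R^(2/3) = 22.79 — ≈ 22.79.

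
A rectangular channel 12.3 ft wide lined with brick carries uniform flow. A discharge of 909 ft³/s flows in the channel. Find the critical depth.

y_c = 5.54 ft

For a rectangular channel, critical depth y_c = (q²/g)^(1/3) where q = Q/b = 909/12.3 = 73.9 ft²/s.
So y_c = (73.9²/32.2)^(1/3) = 5.54 ft.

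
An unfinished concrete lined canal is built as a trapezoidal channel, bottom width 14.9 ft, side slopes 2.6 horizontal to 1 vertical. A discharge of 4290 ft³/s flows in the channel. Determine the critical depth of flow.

y_c = 8.67 ft

At critical depth, Q² T / (g A³) = 1, i.e. A³/T = Q²/g = 4290²/32.2 = 571600.
Try y = 5.91 ft: A³/T = 125400 — low.
Try y = 8.67 ft: A³/T = 570300 — close enough.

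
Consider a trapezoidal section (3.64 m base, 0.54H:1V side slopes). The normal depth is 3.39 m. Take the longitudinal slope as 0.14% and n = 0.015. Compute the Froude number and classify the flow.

subcritical

With bottom width b = 3.64 m and side slope z = 0.54: A = (b + zy)y = (3.64 + 0.54×3.39)×3.39 = 18.55 m²; P = b + 2y√(1+z²) = 3.64 + 2×3.39×1.136 = 11.35 m.
Hydraulic radius R = A/P = 18.55/11.35 = 1.635 m.
V = (1/n) R^(2/3) √S = (1/0.015) × 1.635^(2/3) × √0.0014 = 3.461 m/s. Hydraulic depth D_h = A/T = 18.55/7.301 = 2.54 m.
Froude number Fr = V/√(g·D_h) = 3.461/√(9.81×2.54) = 0.693, which is less than 1, so the flow is subcritical.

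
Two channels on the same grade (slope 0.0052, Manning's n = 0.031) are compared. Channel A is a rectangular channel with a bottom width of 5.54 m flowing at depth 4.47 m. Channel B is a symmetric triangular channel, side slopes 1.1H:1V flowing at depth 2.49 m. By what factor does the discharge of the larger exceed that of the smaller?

5.48

Channel A: Flow area A = b·y = 5.54 × 4.47 = 24.76 m². Wetted perimeter P = b + 2y = 5.54 + 2×4.47 = 14.48 m. Hydraulic radius R = A/P = 24.76/14.48 = 1.71 m. Q_A = (1/0.031)·24.76·1.71^(2/3)·√0.0052 = 82.38 m³/s.
Channel B: For a triangular section with side slope z = 1.1: A = zy² = 1.1×2.49² = 6.82 m²; P = 2y√(1+z²) = 2×2.49×1.487 = 7.403 m. Hydraulic radius R = A/P = 6.82/7.403 = 0.9212 m. Q_B = (1/0.031)·6.82·0.9212^(2/3)·√0.0052 = 15.02 m³/s.
The larger discharge is 82.38 m³/s and the smaller is 15.02 m³/s; the ratio is 5.48.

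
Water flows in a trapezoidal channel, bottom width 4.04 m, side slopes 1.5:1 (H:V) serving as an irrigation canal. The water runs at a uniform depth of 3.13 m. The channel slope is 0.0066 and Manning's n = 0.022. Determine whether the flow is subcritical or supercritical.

supercritical

With bottom width b = 4.04 m and side slope z = 1.5: A = (b + zy)y = (4.04 + 1.5×3.13)×3.13 = 27.34 m²; P = b + 2y√(1+z²) = 4.04 + 2×3.13×1.803 = 15.33 m.
Hydraulic radius R = A/P = 27.34/15.33 = 1.784 m.
V = (1/n) R^(2/3) √S = (1/0.022) × 1.784^(2/3) × √0.0066 = 5.432 m/s. Hydraulic depth D_h = A/T = 27.34/13.43 = 2.036 m.
Froude number Fr = V/√(g·D_h) = 5.432/√(9.81×2.036) = 1.22, which is greater than 1, so the flow is supercritical.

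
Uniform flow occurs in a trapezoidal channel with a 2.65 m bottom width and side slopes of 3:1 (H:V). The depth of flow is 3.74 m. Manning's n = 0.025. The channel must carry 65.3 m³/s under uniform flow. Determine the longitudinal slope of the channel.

S = 0.0004

With bottom width b = 2.65 m and side slope z = 3: A = (b + zy)y = (2.65 + 3×3.74)×3.74 = 51.87 m²; P = b + 2y√(1+z²) = 2.65 + 2×3.74×3.162 = 26.3 m.
Hydraulic radius R = A/P = 51.87/26.3 = 1.972 m.
From Manning's equation, S = [nQ / (1 A R^(2/3))]² = [0.025 × 65.3 / (1 × 51.87 × 1.972^(2/3))]² = 0.0004.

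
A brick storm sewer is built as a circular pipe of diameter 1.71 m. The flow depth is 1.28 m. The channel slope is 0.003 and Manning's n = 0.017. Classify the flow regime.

subcritical

For a circular section of diameter D = 1.71 m at depth y = 1.28 m, the central angle is θ = 2 arccos(1 − 2y/D) = 4.182 rad. Then A = (D²/8)(θ − sin θ) = 1.844 m² and P = Dθ/2 = 3.576 m.
Hydraulic radius R = A/P = 1.844/3.576 = 0.5157 m.
V = (1/n) R^(2/3) √S = (1/0.017) × 0.5157^(2/3) × √0.003 = 2.072 m/s. Hydraulic depth D_h = A/T = 1.844/1.484 = 1.243 m.
Froude number Fr = V/√(g·D_h) = 2.072/√(9.81×1.243) = 0.593, which is less than 1, so the flow is subcritical.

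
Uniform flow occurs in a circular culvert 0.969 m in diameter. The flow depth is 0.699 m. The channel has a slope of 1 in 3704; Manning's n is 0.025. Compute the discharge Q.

For a circular section of diameter D = 0.969 m at depth y = 0.699 m, the central angle is θ = 2 arccos(1 − 2y/D) = 4.059 rad. Then A = (D²/8)(θ − sin θ) = 0.5696 m² and P = Dθ/2 = 1.967 m.
Hydraulic radius R = A/P = 0.5696/1.967 = 0.2896 m.
Manning's equation: Q = (1/n) A R^(2/3) S^(1/2) = (1/0.025) × 0.5696 × 0.2896^(2/3) × 0.00027^(1/2) = 0.164 m³/s.

Q = 0.164 m³/s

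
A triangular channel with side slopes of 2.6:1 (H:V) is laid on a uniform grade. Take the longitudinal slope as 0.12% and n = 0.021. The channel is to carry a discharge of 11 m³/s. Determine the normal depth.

Manning's equation rearranged: A R^(2/3) = nQ / (1·√S) = 0.021 × 11 / (√0.0012) = 6.668.
Trying y = 1.4 m: A R^(2/3) = 3.837 — too small.
Trying y = 1.95 m: A R^(2/3) = 9.284 — too large.
Trying y = 1.72 m: A R^(2/3) = 6.643 — matches.

y_n = 1.72 m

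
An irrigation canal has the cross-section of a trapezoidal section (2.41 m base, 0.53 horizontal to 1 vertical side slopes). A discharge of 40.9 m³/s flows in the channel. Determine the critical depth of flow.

y_c = 2.54 m

At critical depth, Q² T / (g A³) = 1, i.e. A³/T = Q²/g = 40.9²/9.81 = 170.5.
At y = 1.88 m: A³/T = 59.65 — short.
At y = 2.98 m: A³/T = 301.7 — over.
At y = 2.54 m: A³/T = 170.2 — close enough.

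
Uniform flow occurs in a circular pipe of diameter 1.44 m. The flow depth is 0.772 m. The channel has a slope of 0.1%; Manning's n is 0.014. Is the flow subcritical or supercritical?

For a circular section of diameter D = 1.44 m at depth y = 0.772 m, the central angle is θ = 2 arccos(1 − 2y/D) = 3.286 rad. Then A = (D²/8)(θ − sin θ) = 0.8891 m² and P = Dθ/2 = 2.366 m.
Hydraulic radius R = A/P = 0.8891/2.366 = 0.3758 m.
V = (1/n) R^(2/3) √S = (1/0.014) × 0.3758^(2/3) × √0.001 = 1.176 m/s. Hydraulic depth D_h = A/T = 0.8891/1.436 = 0.6191 m.
Froude number Fr = V/√(g·D_h) = 1.176/√(9.81×0.6191) = 0.477, which is less than 1, so the flow is subcritical.

subcritical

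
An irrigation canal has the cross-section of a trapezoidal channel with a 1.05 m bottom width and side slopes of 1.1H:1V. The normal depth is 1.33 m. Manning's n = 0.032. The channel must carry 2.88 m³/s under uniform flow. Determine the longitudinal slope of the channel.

S = 0.0013

With bottom width b = 1.05 m and side slope z = 1.1: A = (b + zy)y = (1.05 + 1.1×1.33)×1.33 = 3.342 m²; P = b + 2y√(1+z²) = 1.05 + 2×1.33×1.487 = 5.004 m.
Hydraulic radius R = A/P = 3.342/5.004 = 0.6679 m.
From Manning's equation, S = [nQ / (1 A R^(2/3))]² = [0.032 × 2.88 / (1 × 3.342 × 0.6679^(2/3))]² = 0.0013.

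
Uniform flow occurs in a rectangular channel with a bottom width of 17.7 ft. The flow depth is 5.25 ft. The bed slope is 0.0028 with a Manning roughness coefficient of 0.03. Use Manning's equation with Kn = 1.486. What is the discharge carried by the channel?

Q = 539 ft³/s

Flow area A = b·y = 17.7 × 5.25 = 92.92 ft². Wetted perimeter P = b + 2y = 17.7 + 2×5.25 = 28.2 ft.
Hydraulic radius R = A/P = 92.92/28.2 = 3.295 ft.
Manning's equation: Q = (1.486/n) A R^(2/3) S^(1/2) = (1.486/0.03) × 92.92 × 3.295^(2/3) × 0.0028^(1/2) = 539 ft³/s.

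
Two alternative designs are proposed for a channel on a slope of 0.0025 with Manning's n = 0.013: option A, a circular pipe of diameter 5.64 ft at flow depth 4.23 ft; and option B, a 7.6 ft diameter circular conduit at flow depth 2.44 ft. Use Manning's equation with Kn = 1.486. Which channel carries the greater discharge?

channel A

Channel A: For a circular section of diameter D = 5.64 ft at depth y = 4.23 ft, the central angle is θ = 2 arccos(1 − 2y/D) = 4.189 rad. Then A = (D²/8)(θ − sin θ) = 20.1 ft² and P = Dθ/2 = 11.81 ft. Hydraulic radius R = A/P = 20.1/11.81 = 1.702 ft. Q_A = (1.486/0.013)·20.1·1.702^(2/3)·√0.0025 = 163.7 ft³/s.
Channel B: For a circular section of diameter D = 7.6 ft at depth y = 2.44 ft, the central angle is θ = 2 arccos(1 − 2y/D) = 2.41 rad. Then A = (D²/8)(θ − sin θ) = 12.57 ft² and P = Dθ/2 = 9.156 ft. Hydraulic radius R = A/P = 12.57/9.156 = 1.373 ft. Q_B = (1.486/0.013)·12.57·1.373^(2/3)·√0.0025 = 88.76 ft³/s.
Q_A = 163.7 ft³/s vs Q_B = 88.76 ft³/s, so channel A carries more.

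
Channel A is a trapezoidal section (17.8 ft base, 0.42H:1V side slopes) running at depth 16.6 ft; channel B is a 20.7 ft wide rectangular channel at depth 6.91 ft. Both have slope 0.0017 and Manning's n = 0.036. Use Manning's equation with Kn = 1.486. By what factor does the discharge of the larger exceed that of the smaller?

4.32

Channel A: With bottom width b = 17.8 ft and side slope z = 0.42: A = (b + zy)y = (17.8 + 0.42×16.6)×16.6 = 411.2 ft²; P = b + 2y√(1+z²) = 17.8 + 2×16.6×1.085 = 53.81 ft. Hydraulic radius R = A/P = 411.2/53.81 = 7.642 ft. Q_A = (1.486/0.036)·411.2·7.642^(2/3)·√0.0017 = 2715 ft³/s.
Channel B: Flow area A = b·y = 20.7 × 6.91 = 143 ft². Wetted perimeter P = b + 2y = 20.7 + 2×6.91 = 34.52 ft. Hydraulic radius R = A/P = 143/34.52 = 4.144 ft. Q_B = (1.486/0.036)·143·4.144^(2/3)·√0.0017 = 628 ft³/s.
The larger discharge is 2715 ft³/s and the smaller is 628 ft³/s; the ratio is 4.32.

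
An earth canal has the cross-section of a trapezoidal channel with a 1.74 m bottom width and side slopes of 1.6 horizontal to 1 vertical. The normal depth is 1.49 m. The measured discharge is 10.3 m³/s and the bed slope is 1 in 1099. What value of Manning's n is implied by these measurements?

n = 0.016

With bottom width b = 1.74 m and side slope z = 1.6: A = (b + zy)y = (1.74 + 1.6×1.49)×1.49 = 6.145 m²; P = b + 2y√(1+z²) = 1.74 + 2×1.49×1.887 = 7.363 m.
Hydraulic radius R = A/P = 6.145/7.363 = 0.8346 m.
Rearranging Manning's equation: n = (1/Q) A R^(2/3) S^(1/2) = (1/10.3) × 6.145 × 0.8346^(2/3) × √0.0009099 = 0.016.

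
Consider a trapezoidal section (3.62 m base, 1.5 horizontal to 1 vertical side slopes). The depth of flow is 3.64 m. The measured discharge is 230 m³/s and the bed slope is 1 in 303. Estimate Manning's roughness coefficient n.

n = 0.013

With bottom width b = 3.62 m and side slope z = 1.5: A = (b + zy)y = (3.62 + 1.5×3.64)×3.64 = 33.05 m²; P = b + 2y√(1+z²) = 3.62 + 2×3.64×1.803 = 16.74 m.
Hydraulic radius R = A/P = 33.05/16.74 = 1.974 m.
Rearranging Manning's equation: n = (1/Q) A R^(2/3) S^(1/2) = (1/230) × 33.05 × 1.974^(2/3) × √0.0033 = 0.013.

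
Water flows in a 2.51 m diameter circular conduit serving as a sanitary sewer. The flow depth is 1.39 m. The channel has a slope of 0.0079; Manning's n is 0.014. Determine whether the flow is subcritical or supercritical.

For a circular section of diameter D = 2.51 m at depth y = 1.39 m, the central angle is θ = 2 arccos(1 − 2y/D) = 3.357 rad. Then A = (D²/8)(θ − sin θ) = 2.812 m² and P = Dθ/2 = 4.213 m.
Hydraulic radius R = A/P = 2.812/4.213 = 0.6675 m.
V = (1/n) R^(2/3) √S = (1/0.014) × 0.6675^(2/3) × √0.0079 = 4.849 m/s. Hydraulic depth D_h = A/T = 2.812/2.495 = 1.127 m.
Froude number Fr = V/√(g·D_h) = 4.849/√(9.81×1.127) = 1.46, which is greater than 1, so the flow is supercritical.

supercritical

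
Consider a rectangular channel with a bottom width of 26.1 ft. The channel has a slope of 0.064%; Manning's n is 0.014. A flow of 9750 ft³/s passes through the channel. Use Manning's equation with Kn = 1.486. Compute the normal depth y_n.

y_n = 31.6 ft

Manning's equation rearranged: A R^(2/3) = nQ / (1.486·√S) = 0.014 × 9750 / (1.486 × √0.00064) = 3631.
Trying y = 35.7 ft: A R^(2/3) = 4196 — high.
Trying y = 31.6 ft: A R^(2/3) = 3631 — ≈ 3631.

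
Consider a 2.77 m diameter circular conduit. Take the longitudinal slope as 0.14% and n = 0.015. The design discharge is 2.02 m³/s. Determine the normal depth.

y_n = 0.777 m

Manning's equation rearranged: A R^(2/3) = nQ / (1·√S) = 0.015 × 2.02 / (√0.0014) = 0.8098.
Try y = 0.882 m: A R^(2/3) = 1.036 — over.
Try y = 0.624 m: A R^(2/3) = 0.525 — short.
Try y = 0.777 m: A R^(2/3) = 0.8105 — ≈ 0.8098.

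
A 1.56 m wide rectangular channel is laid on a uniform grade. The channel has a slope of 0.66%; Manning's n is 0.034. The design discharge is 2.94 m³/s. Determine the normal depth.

y_n = 1.28 m

Manning's equation rearranged: A R^(2/3) = nQ / (1·√S) = 0.034 × 2.94 / (√0.0066) = 1.23.
Trying y = 1.11 m: A R^(2/3) = 1.029 — too small.
Trying y = 1.61 m: A R^(2/3) = 1.635 — too large.
Trying y = 1.28 m: A R^(2/3) = 1.232 — matches.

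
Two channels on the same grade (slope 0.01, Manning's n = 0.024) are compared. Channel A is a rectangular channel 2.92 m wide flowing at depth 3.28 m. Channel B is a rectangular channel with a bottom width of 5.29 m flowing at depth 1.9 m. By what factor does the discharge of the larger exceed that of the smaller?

Channel A: Flow area A = b·y = 2.92 × 3.28 = 9.578 m². Wetted perimeter P = b + 2y = 2.92 + 2×3.28 = 9.48 m. Hydraulic radius R = A/P = 9.578/9.48 = 1.01 m. Q_A = (1/0.024)·9.578·1.01^(2/3)·√0.01 = 40.18 m³/s.
Channel B: Flow area A = b·y = 5.29 × 1.9 = 10.05 m². Wetted perimeter P = b + 2y = 5.29 + 2×1.9 = 9.09 m. Hydraulic radius R = A/P = 10.05/9.09 = 1.106 m. Q_B = (1/0.024)·10.05·1.106^(2/3)·√0.01 = 44.78 m³/s.
The larger discharge is 44.78 m³/s and the smaller is 40.18 m³/s; the ratio is 1.11.

1.11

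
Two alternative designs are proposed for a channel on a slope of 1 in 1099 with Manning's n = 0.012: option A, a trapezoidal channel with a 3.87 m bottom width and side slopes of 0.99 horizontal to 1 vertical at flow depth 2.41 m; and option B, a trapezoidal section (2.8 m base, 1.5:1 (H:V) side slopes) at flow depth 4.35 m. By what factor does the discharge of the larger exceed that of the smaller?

3.6

Channel A: With bottom width b = 3.87 m and side slope z = 0.99: A = (b + zy)y = (3.87 + 0.99×2.41)×2.41 = 15.08 m²; P = b + 2y√(1+z²) = 3.87 + 2×2.41×1.407 = 10.65 m. Hydraulic radius R = A/P = 15.08/10.65 = 1.415 m. Q_A = (1/0.012)·15.08·1.415^(2/3)·√0.0009099 = 47.77 m³/s.
Channel B: With bottom width b = 2.8 m and side slope z = 1.5: A = (b + zy)y = (2.8 + 1.5×4.35)×4.35 = 40.56 m²; P = b + 2y√(1+z²) = 2.8 + 2×4.35×1.803 = 18.48 m. Hydraulic radius R = A/P = 40.56/18.48 = 2.195 m. Q_B = (1/0.012)·40.56·2.195^(2/3)·√0.0009099 = 172.2 m³/s.
The larger discharge is 172.2 m³/s and the smaller is 47.77 m³/s; the ratio is 3.6.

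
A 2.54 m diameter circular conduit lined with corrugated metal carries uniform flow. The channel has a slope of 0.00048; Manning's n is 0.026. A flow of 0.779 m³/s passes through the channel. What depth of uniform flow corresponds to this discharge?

y_n = 0.86 m

Manning's equation rearranged: A R^(2/3) = nQ / (1·√S) = 0.026 × 0.779 / (√0.00048) = 0.9245.
Trying y = 0.947 m: A R^(2/3) = 1.108 — high.
Trying y = 0.638 m: A R^(2/3) = 0.5176 — low.
Trying y = 0.86 m: A R^(2/3) = 0.9245 — ≈ 0.9245.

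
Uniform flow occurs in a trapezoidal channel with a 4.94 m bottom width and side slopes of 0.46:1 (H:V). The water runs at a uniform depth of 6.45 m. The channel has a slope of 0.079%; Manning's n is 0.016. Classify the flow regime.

With bottom width b = 4.94 m and side slope z = 0.46: A = (b + zy)y = (4.94 + 0.46×6.45)×6.45 = 51 m²; P = b + 2y√(1+z²) = 4.94 + 2×6.45×1.101 = 19.14 m.
Hydraulic radius R = A/P = 51/19.14 = 2.665 m.
V = (1/n) R^(2/3) √S = (1/0.016) × 2.665^(2/3) × √0.00079 = 3.376 m/s. Hydraulic depth D_h = A/T = 51/10.87 = 4.69 m.
Froude number Fr = V/√(g·D_h) = 3.376/√(9.81×4.69) = 0.498, which is less than 1, so the flow is subcritical.

subcritical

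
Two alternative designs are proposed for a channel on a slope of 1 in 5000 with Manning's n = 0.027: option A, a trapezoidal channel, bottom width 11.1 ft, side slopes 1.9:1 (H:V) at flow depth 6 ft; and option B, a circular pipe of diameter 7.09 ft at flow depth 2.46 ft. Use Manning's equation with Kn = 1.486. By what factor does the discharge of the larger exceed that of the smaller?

Channel A: With bottom width b = 11.1 ft and side slope z = 1.9: A = (b + zy)y = (11.1 + 1.9×6)×6 = 135 ft²; P = b + 2y√(1+z²) = 11.1 + 2×6×2.147 = 36.87 ft. Hydraulic radius R = A/P = 135/36.87 = 3.662 ft. Q_A = (1.486/0.027)·135·3.662^(2/3)·√0.0002 = 249.6 ft³/s.
Channel B: For a circular section of diameter D = 7.09 ft at depth y = 2.46 ft, the central angle is θ = 2 arccos(1 − 2y/D) = 2.519 rad. Then A = (D²/8)(θ − sin θ) = 12.17 ft² and P = Dθ/2 = 8.932 ft. Hydraulic radius R = A/P = 12.17/8.932 = 1.363 ft. Q_B = (1.486/0.027)·12.17·1.363^(2/3)·√0.0002 = 11.64 ft³/s.
The larger discharge is 249.6 ft³/s and the smaller is 11.64 ft³/s; the ratio is 21.4.

21.4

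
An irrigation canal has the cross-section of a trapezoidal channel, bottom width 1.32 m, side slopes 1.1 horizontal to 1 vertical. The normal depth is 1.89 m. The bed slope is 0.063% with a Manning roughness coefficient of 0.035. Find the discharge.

Q = 4.38 m³/s

With bottom width b = 1.32 m and side slope z = 1.1: A = (b + zy)y = (1.32 + 1.1×1.89)×1.89 = 6.424 m²; P = b + 2y√(1+z²) = 1.32 + 2×1.89×1.487 = 6.939 m.
Hydraulic radius R = A/P = 6.424/6.939 = 0.9257 m.
Manning's equation: Q = (1/n) A R^(2/3) S^(1/2) = (1/0.035) × 6.424 × 0.9257^(2/3) × 0.00063^(1/2) = 4.38 m³/s.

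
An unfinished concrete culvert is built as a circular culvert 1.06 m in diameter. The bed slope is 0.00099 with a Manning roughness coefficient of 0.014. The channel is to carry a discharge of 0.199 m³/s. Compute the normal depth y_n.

Manning's equation rearranged: A R^(2/3) = nQ / (1·√S) = 0.014 × 0.199 / (√0.00099) = 0.08854.
At y = 0.26 m: A R^(2/3) = 0.04802 — too small.
At y = 0.42 m: A R^(2/3) = 0.1206 — too large.
At y = 0.356 m: A R^(2/3) = 0.08854 — ≈ 0.08854.

y_n = 0.356 m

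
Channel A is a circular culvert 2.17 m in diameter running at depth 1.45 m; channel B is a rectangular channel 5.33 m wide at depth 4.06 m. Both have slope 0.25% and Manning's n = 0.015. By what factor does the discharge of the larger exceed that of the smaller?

15.4

Channel A: For a circular section of diameter D = 2.17 m at depth y = 1.45 m, the central angle is θ = 2 arccos(1 − 2y/D) = 3.828 rad. Then A = (D²/8)(θ − sin θ) = 2.626 m² and P = Dθ/2 = 4.153 m. Hydraulic radius R = A/P = 2.626/4.153 = 0.6323 m. Q_A = (1/0.015)·2.626·0.6323^(2/3)·√0.0025 = 6.449 m³/s.
Channel B: Flow area A = b·y = 5.33 × 4.06 = 21.64 m². Wetted perimeter P = b + 2y = 5.33 + 2×4.06 = 13.45 m. Hydraulic radius R = A/P = 21.64/13.45 = 1.609 m. Q_B = (1/0.015)·21.64·1.609^(2/3)·√0.0025 = 99.04 m³/s.
The larger discharge is 99.04 m³/s and the smaller is 6.449 m³/s; the ratio is 15.4.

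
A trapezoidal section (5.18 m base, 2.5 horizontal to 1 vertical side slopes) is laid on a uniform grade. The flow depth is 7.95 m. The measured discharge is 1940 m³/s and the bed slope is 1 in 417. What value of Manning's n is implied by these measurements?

With bottom width b = 5.18 m and side slope z = 2.5: A = (b + zy)y = (5.18 + 2.5×7.95)×7.95 = 199.2 m²; P = b + 2y√(1+z²) = 5.18 + 2×7.95×2.693 = 47.99 m.
Hydraulic radius R = A/P = 199.2/47.99 = 4.15 m.
Rearranging Manning's equation: n = (1/Q) A R^(2/3) S^(1/2) = (1/1940) × 199.2 × 4.15^(2/3) × √0.002398 = 0.013.

n = 0.013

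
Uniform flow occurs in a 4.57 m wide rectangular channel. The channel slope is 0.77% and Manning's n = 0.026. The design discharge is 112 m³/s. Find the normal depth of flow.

Manning's equation rearranged: A R^(2/3) = nQ / (1·√S) = 0.026 × 112 / (√0.0077) = 33.19.
Trying y = 6.33 m: A R^(2/3) = 40.86 — too large.
Trying y = 5.31 m: A R^(2/3) = 33.16 — close enough.

y_n = 5.31 m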